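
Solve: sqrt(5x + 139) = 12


Square both sides: 5x + 139 = 12^2 = 144
5x = 144 - 139 = 5
x = 1
Check: sqrt(5*1 + 139) = sqrt(144) = 12 ✓

x = 1


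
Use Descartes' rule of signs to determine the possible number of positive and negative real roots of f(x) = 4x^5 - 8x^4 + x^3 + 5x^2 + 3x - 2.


Descartes' rule of signs:

For positive roots, count sign changes in f(x) = 4x^5 - 8x^4 + x^3 + 5x^2 + 3x - 2:
Signs of coefficients: +, -, +, +, +, -
Number of sign changes: 3
Possible positive real roots: 3, 1

For negative roots, examine f(-x) = -4x^5 - 8x^4 - x^3 + 5x^2 - 3x - 2:
Signs of coefficients: -, -, -, +, -, -
Number of sign changes: 2
Possible negative real roots: 2, 0

Positive roots: 3 or 1; Negative roots: 2 or 0


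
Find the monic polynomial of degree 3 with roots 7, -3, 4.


A monic polynomial with roots 7, -3, 4 is:
p(x) = (x - 7)(x + 3)(x - 4)
After multiplying by (x - 7): x - 7
After multiplying by (x + 3): x^2 - 4x - 21
After multiplying by (x - 4): x^3 - 8x^2 - 5x + 84

x^3 - 8x^2 - 5x + 84


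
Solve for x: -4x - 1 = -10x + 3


Starting with: -4x - 1 = -10x + 3
Move all x terms to left: (-4 + 10)x = 3 + 1
Simplify: 6x = 4
Divide both sides by 6: x = 2/3

x = 2/3


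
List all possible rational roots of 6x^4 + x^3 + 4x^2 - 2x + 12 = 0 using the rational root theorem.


Rational root theorem: possible roots are ±p/q where:
  p divides the constant term (12): p ∈ {1, 2, 3, 4, 6, 12}
  q divides the leading coefficient (6): q ∈ {1, 2, 3, 6}

All possible rational roots: -12, -6, -4, -3, -2, -3/2, -4/3, -1, -2/3, -1/2, -1/3, -1/6, 1/6, 1/3, 1/2, 2/3, 1, 4/3, 3/2, 2, 3, 4, 6, 12

-12, -6, -4, -3, -2, -3/2, -4/3, -1, -2/3, -1/2, -1/3, -1/6, 1/6, 1/3, 1/2, 2/3, 1, 4/3, 3/2, 2, 3, 4, 6, 12


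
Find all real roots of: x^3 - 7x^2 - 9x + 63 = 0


Let p(x) = x^3 - 7x^2 - 9x + 63. By the rational root theorem (leading coefficient 1), any rational root is an integer divisor of 63: try ±1, ±2, ... in turn.
Test x = 1: value = 48 ≠ 0.
Test x = -1: value = 64 ≠ 0.
Test x = 3: value = 0 ✓, so (x - 3) is a factor.
Synthetic division by (x - 3): bring down 1; 1(3) - 7 = -4; (-4)(3) - 9 = -21; (-21)(3) + 63 = 0 → quotient x^2 - 4x - 21, remainder 0.
Solve the quadratic x^2 - 4x - 21 = 0: discriminant = (-4)^2 - 4(1)(-21) = 16 + 84 = 100.
sqrt(100) = 10, so x = (4 ± 10)/2: x = 7 or x = -3.

x = -3, x = 3, x = 7


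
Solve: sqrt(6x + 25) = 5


Square both sides: 6x + 25 = 5^2 = 25
6x = 25 - 25 = 0
x = 0
Check: sqrt(6*0 + 25) = sqrt(25) = 5 ✓

x = 0


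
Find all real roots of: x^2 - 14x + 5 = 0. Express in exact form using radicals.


Using the quadratic formula: x = (-b ± sqrt(b^2 - 4ac)) / (2a)
Here a = 1, b = -14, c = 5
Discriminant = b^2 - 4ac = (-14)^2 - 4(1)(5) = 196 - 20 = 176
Since discriminant = 176 > 0, there are two real roots.
x = (14 ± 4*sqrt(11)) / 2
Simplifying: x = 7 ± 2*sqrt(11)
Numerically: x ≈ 13.6332 or x ≈ 0.3668

x = 7 + 2*sqrt(11) or x = 7 - 2*sqrt(11)


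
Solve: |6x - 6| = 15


An absolute value equation |expr| = 15 gives two cases:
Case 1: 6x - 6 = 15
  6x = 21, so x = 7/2
Case 2: 6x - 6 = -15
  6x = -9, so x = -3/2

x = -3/2, x = 7/2


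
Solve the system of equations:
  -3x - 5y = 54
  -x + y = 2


Using Cramer's rule:
Determinant D = (-3)(1) - (-1)(-5) = -3 - 5 = -8
Dx = (54)(1) - (2)(-5) = 54 + 10 = 64
Dy = (-3)(2) - (-1)(54) = -6 + 54 = 48
x = Dx/D = 64/-8 = -8
y = Dy/D = 48/-8 = -6

x = -8, y = -6


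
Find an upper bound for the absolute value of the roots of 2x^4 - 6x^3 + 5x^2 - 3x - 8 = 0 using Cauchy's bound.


Cauchy's bound: all roots r satisfy |r| <= 1 + max(|a_i/a_n|) for i = 0,...,n-1
where a_n is the leading coefficient.

Coefficients: [2, -6, 5, -3, -8]
Leading coefficient a_n = 2
Ratios |a_i/a_n|: 3, 5/2, 3/2, 4
Maximum ratio: 4
Cauchy's bound: |r| <= 1 + 4 = 5

Upper bound = 5


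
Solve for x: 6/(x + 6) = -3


Multiply both sides by (x + 6): 6 = -3(x + 6)
Distribute: 6 = -3x - 18
-3x = 6 + 18 = 24
x = -8

x = -8


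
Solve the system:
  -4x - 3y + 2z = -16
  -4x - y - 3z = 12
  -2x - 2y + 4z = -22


Using Cramer's rule. Expand each determinant along the first row.
D  = (-4)*[(-1)*4 - (-3)*(-2)] - (-3)*[(-4)*4 - (-3)*(-2)] + 2*[(-4)*(-2) - (-1)*(-2)]
  = (-4)*(-10) - (-3)*(-22) + 2*(6) = -14
Dx = (-16)*[(-1)*4 - (-3)*(-2)] - (-3)*[12*4 - (-3)*(-22)] + 2*[12*(-2) - (-1)*(-22)]
  = (-16)*(-10) - (-3)*(-18) + 2*(-46) = 14
Dy = (-4)*[12*4 - (-3)*(-22)] - (-16)*[(-4)*4 - (-3)*(-2)] + 2*[(-4)*(-22) - 12*(-2)]
  = (-4)*(-18) - (-16)*(-22) + 2*(112) = -56
Dz = (-4)*[(-1)*(-22) - 12*(-2)] - (-3)*[(-4)*(-22) - 12*(-2)] + (-16)*[(-4)*(-2) - (-1)*(-2)]
  = (-4)*(46) - (-3)*(112) + (-16)*(6) = 56
x = Dx/D = 14/-14 = -1, y = Dy/D = -56/-14 = 4, z = Dz/D = 56/-14 = -4
Check eq1: (-4)(-1) + (-3)(4) + (2)(-4) = -16 = -16 ✓
Check eq2: (-4)(-1) + (-1)(4) + (-3)(-4) = 12 = 12 ✓
Check eq3: (-2)(-1) + (-2)(4) + (4)(-4) = -22 = -22 ✓

x = -1, y = 4, z = -4


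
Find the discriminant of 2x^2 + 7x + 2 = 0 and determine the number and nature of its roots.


For ax^2 + bx + c = 0, discriminant D = b^2 - 4ac
Here a = 2, b = 7, c = 2
D = (7)^2 - 4(2)(2) = 49 - 16 = 33

D = 33 > 0 but not a perfect square
The equation has 2 distinct real irrational roots.

Discriminant = 33, 2 distinct real irrational roots


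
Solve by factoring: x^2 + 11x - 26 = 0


We need two numbers that multiply to -26 and add to 11.
Those numbers are -2 and 13 (since (-2) * 13 = -26 and (-2) + 13 = 11).
So x^2 + 11x - 26 = (x - 2)(x + 13) = 0
Setting each factor to zero: x = 2 or x = -13

x = -13, x = 2


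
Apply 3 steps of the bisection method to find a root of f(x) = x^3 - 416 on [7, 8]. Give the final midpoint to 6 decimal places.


f(x) = x^3 - 416
f(7) = -73 < 0
f(8) = 96 > 0

Step 1: midpoint = (7.000000 + 8.000000)/2 = 7.500000
  f(7.500000) = 5.875000
  f(mid) > 0, so root is in [7.000000, 7.500000]

Step 2: midpoint = (7.000000 + 7.500000)/2 = 7.250000
  f(7.250000) = -34.921875
  f(mid) < 0, so root is in [7.250000, 7.500000]

Step 3: midpoint = (7.250000 + 7.500000)/2 = 7.375000
  f(7.375000) = -14.869141
  f(mid) < 0, so root is in [7.375000, 7.500000]

midpoint = 7.375000


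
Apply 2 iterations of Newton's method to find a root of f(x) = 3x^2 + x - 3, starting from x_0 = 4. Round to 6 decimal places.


Newton's method: x_(n+1) = x_n - f(x_n)/f'(x_n)
f(x) = 3x^2 + x - 3
f'(x) = 6x + 1

Iteration 1:
  f(4.000000) = 49.000000
  f'(4.000000) = 25.000000
  x_1 = 4.000000 - (49.000000)/(25.000000) = 2.040000

Iteration 2:
  f(2.040000) = 11.524800
  f'(2.040000) = 13.240000
  x_2 = 2.040000 - (11.524800)/(13.240000) = 1.169547

x_2 = 1.169547


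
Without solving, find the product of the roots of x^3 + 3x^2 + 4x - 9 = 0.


By Vieta's formulas for x^3 + bx^2 + cx + d = 0:
  r1 + r2 + r3 = -b/a = -3
  r1*r2 + r1*r3 + r2*r3 = c/a = 4
  r1*r2*r3 = -d/a = 9


Product = 9


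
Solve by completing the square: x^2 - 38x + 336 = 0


Start: x^2 - 38x + 336 = 0
Move constant: x^2 - 38x = -336
Half of -38 is -19, squared is 361
Add 361 to both sides: x^2 - 38x + 361 = 25
(x - 19)^2 = 25
x - 19 = ±5
x = 19 + 5 = 24 or x = 19 - 5 = 14

x = 14, x = 24


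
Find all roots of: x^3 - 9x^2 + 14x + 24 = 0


Let p(x) = x^3 - 9x^2 + 14x + 24. By the rational root theorem (leading coefficient 1), any rational root is an integer divisor of 24: try ±1, ±2, ... in turn.
Test x = 1: value = 30 ≠ 0.
Test x = -1: value = 0 ✓, so (x + 1) is a factor.
Synthetic division by (x + 1): bring down 1; 1(-1) - 9 = -10; (-10)(-1) + 14 = 24; 24(-1) + 24 = 0 → quotient x^2 - 10x + 24, remainder 0.
Solve the quadratic x^2 - 10x + 24 = 0: discriminant = (-10)^2 - 4(1)(24) = 100 - 96 = 4.
sqrt(4) = 2, so x = (10 ± 2)/2: x = 6 or x = 4.
Collecting all roots found:

x = -1, x = 4, x = 6


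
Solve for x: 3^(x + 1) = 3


Express both sides with the same base.
3 = 3^1
Since the bases match, equate exponents: x + 1 = 1
So x = 1 - (1) = 0

x = 0


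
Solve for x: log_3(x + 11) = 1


Convert to exponential form: x + 11 = 3^1 = 3
x = 3 - 11 = -8
Check: log_3(-8 + 11) = log_3(3) = log_3(3) = 1 ✓

x = -8


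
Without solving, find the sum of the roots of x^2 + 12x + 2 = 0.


By Vieta's formulas for ax^2 + bx + c = 0:
  Sum of roots = -b/a
  Product of roots = c/a

Here a = 1, b = 12, c = 2
Sum = -(12)/1 = -12
Product = 2/1 = 2

Sum = -12


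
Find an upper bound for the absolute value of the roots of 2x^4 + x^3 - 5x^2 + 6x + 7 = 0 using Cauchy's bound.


Cauchy's bound: all roots r satisfy |r| <= 1 + max(|a_i/a_n|) for i = 0,...,n-1
where a_n is the leading coefficient.

Coefficients: [2, 1, -5, 6, 7]
Leading coefficient a_n = 2
Ratios |a_i/a_n|: 1/2, 5/2, 3, 7/2
Maximum ratio: 7/2
Cauchy's bound: |r| <= 1 + 7/2 = 9/2

Upper bound = 9/2


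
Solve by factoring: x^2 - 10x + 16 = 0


We need two numbers that multiply to 16 and add to -10.
Those numbers are -2 and -8 (since (-2) * (-8) = 16 and (-2) + (-8) = -10).
So x^2 - 10x + 16 = (x - 2)(x - 8) = 0
Setting each factor to zero: x = 2 or x = 8

x = 2, x = 8


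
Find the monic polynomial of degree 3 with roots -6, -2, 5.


A monic polynomial with roots -6, -2, 5 is:
p(x) = (x + 6)(x + 2)(x - 5)
After multiplying by (x + 6): x + 6
After multiplying by (x + 2): x^2 + 8x + 12
After multiplying by (x - 5): x^3 + 3x^2 - 28x - 60

x^3 + 3x^2 - 28x - 60


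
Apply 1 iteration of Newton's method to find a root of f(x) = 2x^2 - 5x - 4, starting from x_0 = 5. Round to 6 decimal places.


Newton's method: x_(n+1) = x_n - f(x_n)/f'(x_n)
f(x) = 2x^2 - 5x - 4
f'(x) = 4x - 5

Iteration 1:
  f(5.000000) = 21.000000
  f'(5.000000) = 15.000000
  x_1 = 5.000000 - (21.000000)/(15.000000) = 3.600000

x_1 = 3.600000


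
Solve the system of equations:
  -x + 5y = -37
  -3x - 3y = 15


Using Cramer's rule:
Determinant D = (-1)(-3) - (-3)(5) = 3 + 15 = 18
Dx = (-37)(-3) - (15)(5) = 111 - 75 = 36
Dy = (-1)(15) - (-3)(-37) = -15 - 111 = -126
x = Dx/D = 36/18 = 2
y = Dy/D = -126/18 = -7

x = 2, y = -7


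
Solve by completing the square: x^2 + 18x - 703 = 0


Start: x^2 + 18x - 703 = 0
Move constant: x^2 + 18x = 703
Half of 18 is 9, squared is 81
Add 81 to both sides: x^2 + 18x + 81 = 784
(x + 9)^2 = 784
x + 9 = ±28
x = -9 + 28 = 19 or x = -9 - 28 = -37

x = -37, x = 19


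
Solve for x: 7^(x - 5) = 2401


Express both sides with the same base.
2401 = 7^4
Since the bases match, equate exponents: x - 5 = 4
So x = 4 - (-5) = 9

x = 9


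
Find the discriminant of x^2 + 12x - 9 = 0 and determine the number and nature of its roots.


For ax^2 + bx + c = 0, discriminant D = b^2 - 4ac
Here a = 1, b = 12, c = -9
D = (12)^2 - 4(1)(-9) = 144 + 36 = 180

D = 180 > 0 but not a perfect square
The equation has 2 distinct real irrational roots.

Discriminant = 180, 2 distinct real irrational roots


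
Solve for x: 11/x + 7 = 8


Subtract 7 from both sides: 11/x = 1
Multiply both sides by x: 11 = 1 * x
Divide by 1: x = 11

x = 11


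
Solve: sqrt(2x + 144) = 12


Square both sides: 2x + 144 = 12^2 = 144
2x = 144 - 144 = 0
x = 0
Check: sqrt(2*0 + 144) = sqrt(144) = 12 ✓

x = 0


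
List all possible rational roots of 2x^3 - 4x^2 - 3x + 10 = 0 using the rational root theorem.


Rational root theorem: possible roots are ±p/q where:
  p divides the constant term (10): p ∈ {1, 2, 5, 10}
  q divides the leading coefficient (2): q ∈ {1, 2}

All possible rational roots: -10, -5, -5/2, -2, -1, -1/2, 1/2, 1, 2, 5/2, 5, 10

-10, -5, -5/2, -2, -1, -1/2, 1/2, 1, 2, 5/2, 5, 10


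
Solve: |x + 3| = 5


An absolute value equation |expr| = 5 gives two cases:
Case 1: x + 3 = 5
  x = 2, so x = 2
Case 2: x + 3 = -5
  x = -8, so x = -8

x = -8, x = 2


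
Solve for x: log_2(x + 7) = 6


Convert to exponential form: x + 7 = 2^6 = 64
x = 64 - 7 = 57
Check: log_2(57 + 7) = log_2(64) = log_2(64) = 6 ✓

x = 57


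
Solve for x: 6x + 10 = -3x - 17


Starting with: 6x + 10 = -3x - 17
Move all x terms to left: (6 + 3)x = -17 - 10
Simplify: 9x = -27
Divide both sides by 9: x = -3

x = -3


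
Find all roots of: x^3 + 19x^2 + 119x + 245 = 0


Let p(x) = x^3 + 19x^2 + 119x + 245. By the rational root theorem (leading coefficient 1), any rational root is an integer divisor of 245: try ±1, ±2, ... in turn.
Test x = 1: value = 384 ≠ 0.
Test x = -1: value = 144 ≠ 0.
Test x = 5: value = 1440 ≠ 0.
Test x = -5: value = 0 ✓, so (x + 5) is a factor.
Synthetic division by (x + 5): bring down 1; 1(-5) + 19 = 14; 14(-5) + 119 = 49; 49(-5) + 245 = 0 → quotient x^2 + 14x + 49, remainder 0.
Solve the quadratic x^2 + 14x + 49 = 0: discriminant = 14^2 - 4(1)(49) = 196 - 196 = 0.
Discriminant = 0, so a double root: x = -14/2 = -7.
Collecting all roots found:

x = -7 (multiplicity 2), x = -5


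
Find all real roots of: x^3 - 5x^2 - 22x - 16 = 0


Let p(x) = x^3 - 5x^2 - 22x - 16. By the rational root theorem (leading coefficient 1), any rational root is an integer divisor of 16: try ±1, ±2, ... in turn.
Test x = 1: value = -42 ≠ 0.
Test x = -1: value = 0 ✓, so (x + 1) is a factor.
Synthetic division by (x + 1): bring down 1; 1(-1) - 5 = -6; (-6)(-1) - 22 = -16; (-16)(-1) - 16 = 0 → quotient x^2 - 6x - 16, remainder 0.
Solve the quadratic x^2 - 6x - 16 = 0: discriminant = (-6)^2 - 4(1)(-16) = 36 + 64 = 100.
sqrt(100) = 10, so x = (6 ± 10)/2: x = 8 or x = -2.

x = -2, x = -1, x = 8


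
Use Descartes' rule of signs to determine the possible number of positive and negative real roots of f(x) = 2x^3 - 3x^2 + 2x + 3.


Descartes' rule of signs:

For positive roots, count sign changes in f(x) = 2x^3 - 3x^2 + 2x + 3:
Signs of coefficients: +, -, +, +
Number of sign changes: 2
Possible positive real roots: 2, 0

For negative roots, examine f(-x) = -2x^3 - 3x^2 - 2x + 3:
Signs of coefficients: -, -, -, +
Number of sign changes: 1
Possible negative real roots: 1

Positive roots: 2 or 0; Negative roots: 1


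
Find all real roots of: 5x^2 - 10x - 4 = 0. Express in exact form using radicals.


Using the quadratic formula: x = (-b ± sqrt(b^2 - 4ac)) / (2a)
Here a = 5, b = -10, c = -4
Discriminant = b^2 - 4ac = (-10)^2 - 4(5)(-4) = 100 + 80 = 180
Since discriminant = 180 > 0, there are two real roots.
x = (10 ± 6*sqrt(5)) / 10
Simplifying: x = (5 ± 3*sqrt(5)) / 5
Numerically: x ≈ 2.3416 or x ≈ -0.3416

x = (5 + 3*sqrt(5)) / 5 or x = (5 - 3*sqrt(5)) / 5


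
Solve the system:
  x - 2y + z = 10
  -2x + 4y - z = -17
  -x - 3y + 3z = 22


Using Cramer's rule. Expand each determinant along the first row.
D  = 1*[4*3 - (-1)*(-3)] - (-2)*[(-2)*3 - (-1)*(-1)] + 1*[(-2)*(-3) - 4*(-1)]
  = 1*(9) - (-2)*(-7) + 1*(10) = 5
Dx = 10*[4*3 - (-1)*(-3)] - (-2)*[(-17)*3 - (-1)*22] + 1*[(-17)*(-3) - 4*22]
  = 10*(9) - (-2)*(-29) + 1*(-37) = -5
Dy = 1*[(-17)*3 - (-1)*22] - 10*[(-2)*3 - (-1)*(-1)] + 1*[(-2)*22 - (-17)*(-1)]
  = 1*(-29) - 10*(-7) + 1*(-61) = -20
Dz = 1*[4*22 - (-17)*(-3)] - (-2)*[(-2)*22 - (-17)*(-1)] + 10*[(-2)*(-3) - 4*(-1)]
  = 1*(37) - (-2)*(-61) + 10*(10) = 15
x = Dx/D = -5/5 = -1, y = Dy/D = -20/5 = -4, z = Dz/D = 15/5 = 3
Check eq1: (1)(-1) + (-2)(-4) + (1)(3) = 10 = 10 ✓
Check eq2: (-2)(-1) + (4)(-4) + (-1)(3) = -17 = -17 ✓
Check eq3: (-1)(-1) + (-3)(-4) + (3)(3) = 22 = 22 ✓

x = -1, y = -4, z = 3


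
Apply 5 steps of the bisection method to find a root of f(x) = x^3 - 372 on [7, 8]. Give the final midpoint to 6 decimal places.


f(x) = x^3 - 372
f(7) = -29 < 0
f(8) = 140 > 0

Step 1: midpoint = (7.000000 + 8.000000)/2 = 7.500000
  f(7.500000) = 49.875000
  f(mid) > 0, so root is in [7.000000, 7.500000]

Step 2: midpoint = (7.000000 + 7.500000)/2 = 7.250000
  f(7.250000) = 9.078125
  f(mid) > 0, so root is in [7.000000, 7.250000]

Step 3: midpoint = (7.000000 + 7.250000)/2 = 7.125000
  f(7.125000) = -10.294922
  f(mid) < 0, so root is in [7.125000, 7.250000]

Step 4: midpoint = (7.125000 + 7.250000)/2 = 7.187500
  f(7.187500) = -0.692627
  f(mid) < 0, so root is in [7.187500, 7.250000]

Step 5: midpoint = (7.187500 + 7.250000)/2 = 7.218750
  f(7.218750) = 4.171600
  f(mid) > 0, so root is in [7.187500, 7.218750]

midpoint = 7.218750


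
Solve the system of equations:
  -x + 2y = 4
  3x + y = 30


Using Cramer's rule:
Determinant D = (-1)(1) - (3)(2) = -1 - 6 = -7
Dx = (4)(1) - (30)(2) = 4 - 60 = -56
Dy = (-1)(30) - (3)(4) = -30 - 12 = -42
x = Dx/D = -56/-7 = 8
y = Dy/D = -42/-7 = 6

x = 8, y = 6


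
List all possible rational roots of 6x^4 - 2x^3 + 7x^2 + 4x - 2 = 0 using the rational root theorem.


Rational root theorem: possible roots are ±p/q where:
  p divides the constant term (-2): p ∈ {1, 2}
  q divides the leading coefficient (6): q ∈ {1, 2, 3, 6}

All possible rational roots: -2, -1, -2/3, -1/2, -1/3, -1/6, 1/6, 1/3, 1/2, 2/3, 1, 2

-2, -1, -2/3, -1/2, -1/3, -1/6, 1/6, 1/3, 1/2, 2/3, 1, 2


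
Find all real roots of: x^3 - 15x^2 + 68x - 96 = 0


Let p(x) = x^3 - 15x^2 + 68x - 96. By the rational root theorem (leading coefficient 1), any rational root is an integer divisor of 96: try ±1, ±2, ... in turn.
Test x = 1: value = -42 ≠ 0.
Test x = -1: value = -180 ≠ 0.
Test x = 2: value = -12 ≠ 0.
Test x = -2: value = -300 ≠ 0.
Test x = 3: value = 0 ✓, so (x - 3) is a factor.
Synthetic division by (x - 3): bring down 1; 1(3) - 15 = -12; (-12)(3) + 68 = 32; 32(3) - 96 = 0 → quotient x^2 - 12x + 32, remainder 0.
Solve the quadratic x^2 - 12x + 32 = 0: discriminant = (-12)^2 - 4(1)(32) = 144 - 128 = 16.
sqrt(16) = 4, so x = (12 ± 4)/2: x = 8 or x = 4.

x = 3, x = 4, x = 8


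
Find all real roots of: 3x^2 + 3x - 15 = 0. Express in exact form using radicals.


Using the quadratic formula: x = (-b ± sqrt(b^2 - 4ac)) / (2a)
Here a = 3, b = 3, c = -15
Discriminant = b^2 - 4ac = 3^2 - 4(3)(-15) = 9 + 180 = 189
Since discriminant = 189 > 0, there are two real roots.
x = (-3 ± 3*sqrt(21)) / 6
Simplifying: x = (-1 ± sqrt(21)) / 2
Numerically: x ≈ 1.7913 or x ≈ -2.7913

x = (-1 + sqrt(21)) / 2 or x = (-1 - sqrt(21)) / 2


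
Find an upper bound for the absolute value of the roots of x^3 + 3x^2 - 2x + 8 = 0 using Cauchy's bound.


Cauchy's bound: all roots r satisfy |r| <= 1 + max(|a_i/a_n|) for i = 0,...,n-1
where a_n is the leading coefficient.

Coefficients: [1, 3, -2, 8]
Leading coefficient a_n = 1
Ratios |a_i/a_n|: 3, 2, 8
Maximum ratio: 8
Cauchy's bound: |r| <= 1 + 8 = 9

Upper bound = 9


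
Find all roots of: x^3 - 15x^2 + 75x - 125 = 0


Let p(x) = x^3 - 15x^2 + 75x - 125. By the rational root theorem (leading coefficient 1), any rational root is an integer divisor of 125: try ±1, ±2, ... in turn.
Test x = 1: value = -64 ≠ 0.
Test x = -1: value = -216 ≠ 0.
Test x = 5: value = 0 ✓, so (x - 5) is a factor.
Synthetic division by (x - 5): bring down 1; 1(5) - 15 = -10; (-10)(5) + 75 = 25; 25(5) - 125 = 0 → quotient x^2 - 10x + 25, remainder 0.
Solve the quadratic x^2 - 10x + 25 = 0: discriminant = (-10)^2 - 4(1)(25) = 100 - 100 = 0.
Discriminant = 0, so a double root: x = 10/2 = 5.
Collecting all roots found:

x = 5 (multiplicity 3)


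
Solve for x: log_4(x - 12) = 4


Convert to exponential form: x - 12 = 4^4 = 256
x = 256 + 12 = 268
Check: log_4(268 - 12) = log_4(256) = log_4(256) = 4 ✓

x = 268


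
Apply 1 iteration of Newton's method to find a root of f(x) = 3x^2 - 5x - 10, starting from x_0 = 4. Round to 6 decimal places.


Newton's method: x_(n+1) = x_n - f(x_n)/f'(x_n)
f(x) = 3x^2 - 5x - 10
f'(x) = 6x - 5

Iteration 1:
  f(4.000000) = 18.000000
  f'(4.000000) = 19.000000
  x_1 = 4.000000 - (18.000000)/(19.000000) = 3.052632

x_1 = 3.052632


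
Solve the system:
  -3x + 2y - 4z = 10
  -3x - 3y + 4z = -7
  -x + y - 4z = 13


Using Cramer's rule. Expand each determinant along the first row.
D  = (-3)*[(-3)*(-4) - 4*1] - 2*[(-3)*(-4) - 4*(-1)] + (-4)*[(-3)*1 - (-3)*(-1)]
  = (-3)*(8) - 2*(16) + (-4)*(-6) = -32
Dx = 10*[(-3)*(-4) - 4*1] - 2*[(-7)*(-4) - 4*13] + (-4)*[(-7)*1 - (-3)*13]
  = 10*(8) - 2*(-24) + (-4)*(32) = 0
Dy = (-3)*[(-7)*(-4) - 4*13] - 10*[(-3)*(-4) - 4*(-1)] + (-4)*[(-3)*13 - (-7)*(-1)]
  = (-3)*(-24) - 10*(16) + (-4)*(-46) = 96
Dz = (-3)*[(-3)*13 - (-7)*1] - 2*[(-3)*13 - (-7)*(-1)] + 10*[(-3)*1 - (-3)*(-1)]
  = (-3)*(-32) - 2*(-46) + 10*(-6) = 128
x = Dx/D = 0/-32 = 0, y = Dy/D = 96/-32 = -3, z = Dz/D = 128/-32 = -4
Check eq1: (-3)(0) + (2)(-3) + (-4)(-4) = 10 = 10 ✓
Check eq2: (-3)(0) + (-3)(-3) + (4)(-4) = -7 = -7 ✓
Check eq3: (-1)(0) + (1)(-3) + (-4)(-4) = 13 = 13 ✓

x = 0, y = -3, z = -4


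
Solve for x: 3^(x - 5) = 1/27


Express both sides with the same base.
1/27 = 3^(-3)
Since the bases match, equate exponents: x - 5 = -3
So x = -3 - (-5) = 2

x = 2


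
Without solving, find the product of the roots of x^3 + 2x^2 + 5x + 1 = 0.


By Vieta's formulas for x^3 + bx^2 + cx + d = 0:
  r1 + r2 + r3 = -b/a = -2
  r1*r2 + r1*r3 + r2*r3 = c/a = 5
  r1*r2*r3 = -d/a = -1


Product = -1


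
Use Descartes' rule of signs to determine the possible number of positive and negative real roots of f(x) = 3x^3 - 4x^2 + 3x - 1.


Descartes' rule of signs:

For positive roots, count sign changes in f(x) = 3x^3 - 4x^2 + 3x - 1:
Signs of coefficients: +, -, +, -
Number of sign changes: 3
Possible positive real roots: 3, 1

For negative roots, examine f(-x) = -3x^3 - 4x^2 - 3x - 1:
Signs of coefficients: -, -, -, -
Number of sign changes: 0
Possible negative real roots: 0

Positive roots: 3 or 1; Negative roots: 0


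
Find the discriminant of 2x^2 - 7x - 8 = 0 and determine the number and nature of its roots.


For ax^2 + bx + c = 0, discriminant D = b^2 - 4ac
Here a = 2, b = -7, c = -8
D = (-7)^2 - 4(2)(-8) = 49 + 64 = 113

D = 113 > 0 but not a perfect square
The equation has 2 distinct real irrational roots.

Discriminant = 113, 2 distinct real irrational roots


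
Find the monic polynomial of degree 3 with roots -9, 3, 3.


A monic polynomial with roots -9, 3, 3 is:
p(x) = (x + 9)(x - 3)(x - 3)
After multiplying by (x + 9): x + 9
After multiplying by (x - 3): x^2 + 6x - 27
After multiplying by (x - 3): x^3 + 3x^2 - 45x + 81

x^3 + 3x^2 - 45x + 81


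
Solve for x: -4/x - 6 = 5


Subtract -6 from both sides: -4/x = 11
Multiply both sides by x: -4 = 11 * x
Divide by 11: x = -4/11

x = -4/11


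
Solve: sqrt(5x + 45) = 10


Square both sides: 5x + 45 = 10^2 = 100
5x = 100 - 45 = 55
x = 11
Check: sqrt(5*11 + 45) = sqrt(100) = 10 ✓

x = 11


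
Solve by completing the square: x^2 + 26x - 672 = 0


Start: x^2 + 26x - 672 = 0
Move constant: x^2 + 26x = 672
Half of 26 is 13, squared is 169
Add 169 to both sides: x^2 + 26x + 169 = 841
(x + 13)^2 = 841
x + 13 = ±29
x = -13 + 29 = 16 or x = -13 - 29 = -42

x = -42, x = 16


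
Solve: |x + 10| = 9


An absolute value equation |expr| = 9 gives two cases:
Case 1: x + 10 = 9
  x = -1, so x = -1
Case 2: x + 10 = -9
  x = -19, so x = -19

x = -19, x = -1


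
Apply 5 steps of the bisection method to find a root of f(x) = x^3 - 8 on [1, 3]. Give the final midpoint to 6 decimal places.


f(x) = x^3 - 8
f(1) = -7 < 0
f(3) = 19 > 0

Step 1: midpoint = (1.000000 + 3.000000)/2 = 2.000000
  f(2.000000) = 0.000000
  f(mid) = 0, exact root found!

midpoint = 2.000000


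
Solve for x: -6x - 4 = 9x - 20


Starting with: -6x - 4 = 9x - 20
Move all x terms to left: (-6 - 9)x = -20 + 4
Simplify: -15x = -16
Divide both sides by -15: x = 16/15

x = 16/15


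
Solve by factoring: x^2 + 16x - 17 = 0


We need two numbers that multiply to -17 and add to 16.
Those numbers are -1 and 17 (since (-1) * 17 = -17 and (-1) + 17 = 16).
So x^2 + 16x - 17 = (x - 1)(x + 17) = 0
Setting each factor to zero: x = 1 or x = -17

x = -17, x = 1


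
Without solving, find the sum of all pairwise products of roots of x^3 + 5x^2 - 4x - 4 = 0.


By Vieta's formulas for x^3 + bx^2 + cx + d = 0:
  r1 + r2 + r3 = -b/a = -5
  r1*r2 + r1*r3 + r2*r3 = c/a = -4
  r1*r2*r3 = -d/a = 4


Sum of pairwise products = -4


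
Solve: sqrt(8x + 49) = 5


Square both sides: 8x + 49 = 5^2 = 25
8x = 25 - 49 = -24
x = -3
Check: sqrt(8*(-3) + 49) = sqrt(25) = 5 ✓

x = -3


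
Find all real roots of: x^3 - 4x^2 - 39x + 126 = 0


Let p(x) = x^3 - 4x^2 - 39x + 126. By the rational root theorem (leading coefficient 1), any rational root is an integer divisor of 126: try ±1, ±2, ... in turn.
Test x = 1: value = 84 ≠ 0.
Test x = -1: value = 160 ≠ 0.
Test x = 2: value = 40 ≠ 0.
Test x = -2: value = 180 ≠ 0.
Test x = 3: value = 0 ✓, so (x - 3) is a factor.
Synthetic division by (x - 3): bring down 1; 1(3) - 4 = -1; (-1)(3) - 39 = -42; (-42)(3) + 126 = 0 → quotient x^2 - x - 42, remainder 0.
Solve the quadratic x^2 - x - 42 = 0: discriminant = (-1)^2 - 4(1)(-42) = 1 + 168 = 169.
sqrt(169) = 13, so x = (1 ± 13)/2: x = 7 or x = -6.

x = -6, x = 3, x = 7


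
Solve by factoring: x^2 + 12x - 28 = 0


We need two numbers that multiply to -28 and add to 12.
Those numbers are 14 and -2 (since 14 * (-2) = -28 and 14 + (-2) = 12).
So x^2 + 12x - 28 = (x + 14)(x - 2) = 0
Setting each factor to zero: x = -14 or x = 2

x = -14, x = 2


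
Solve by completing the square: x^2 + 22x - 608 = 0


Start: x^2 + 22x - 608 = 0
Move constant: x^2 + 22x = 608
Half of 22 is 11, squared is 121
Add 121 to both sides: x^2 + 22x + 121 = 729
(x + 11)^2 = 729
x + 11 = ±27
x = -11 + 27 = 16 or x = -11 - 27 = -38

x = -38, x = 16


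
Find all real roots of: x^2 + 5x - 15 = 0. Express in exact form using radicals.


Using the quadratic formula: x = (-b ± sqrt(b^2 - 4ac)) / (2a)
Here a = 1, b = 5, c = -15
Discriminant = b^2 - 4ac = 5^2 - 4(1)(-15) = 25 + 60 = 85
Since discriminant = 85 > 0, there are two real roots.
x = (-5 ± sqrt(85)) / 2
Numerically: x ≈ 2.1098 or x ≈ -7.1098

x = (-5 + sqrt(85)) / 2 or x = (-5 - sqrt(85)) / 2


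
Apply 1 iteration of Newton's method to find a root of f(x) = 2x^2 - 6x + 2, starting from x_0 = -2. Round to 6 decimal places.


Newton's method: x_(n+1) = x_n - f(x_n)/f'(x_n)
f(x) = 2x^2 - 6x + 2
f'(x) = 4x - 6

Iteration 1:
  f(-2.000000) = 22.000000
  f'(-2.000000) = -14.000000
  x_1 = -2.000000 - (22.000000)/(-14.000000) = -0.428571

x_1 = -0.428571


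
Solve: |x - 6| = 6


An absolute value equation |expr| = 6 gives two cases:
Case 1: x - 6 = 6
  x = 12, so x = 12
Case 2: x - 6 = -6
  x = 0, so x = 0

x = 0, x = 12


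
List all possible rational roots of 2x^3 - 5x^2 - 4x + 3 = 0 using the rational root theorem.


Rational root theorem: possible roots are ±p/q where:
  p divides the constant term (3): p ∈ {1, 3}
  q divides the leading coefficient (2): q ∈ {1, 2}

All possible rational roots: -3, -3/2, -1, -1/2, 1/2, 1, 3/2, 3

-3, -3/2, -1, -1/2, 1/2, 1, 3/2, 3


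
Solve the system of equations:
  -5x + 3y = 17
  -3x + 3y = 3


Using Cramer's rule:
Determinant D = (-5)(3) - (-3)(3) = -15 + 9 = -6
Dx = (17)(3) - (3)(3) = 51 - 9 = 42
Dy = (-5)(3) - (-3)(17) = -15 + 51 = 36
x = Dx/D = 42/-6 = -7
y = Dy/D = 36/-6 = -6

x = -7, y = -6


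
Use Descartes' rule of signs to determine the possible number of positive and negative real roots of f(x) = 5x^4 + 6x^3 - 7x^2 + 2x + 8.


Descartes' rule of signs:

For positive roots, count sign changes in f(x) = 5x^4 + 6x^3 - 7x^2 + 2x + 8:
Signs of coefficients: +, +, -, +, +
Number of sign changes: 2
Possible positive real roots: 2, 0

For negative roots, examine f(-x) = 5x^4 - 6x^3 - 7x^2 - 2x + 8:
Signs of coefficients: +, -, -, -, +
Number of sign changes: 2
Possible negative real roots: 2, 0

Positive roots: 2 or 0; Negative roots: 2 or 0


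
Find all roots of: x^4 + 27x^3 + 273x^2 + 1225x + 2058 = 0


Let p(x) = x^4 + 27x^3 + 273x^2 + 1225x + 2058. By the rational root theorem (leading coefficient 1), any rational root is an integer divisor of 2058: try ±1, ±2, ... in turn.
Test x = 1: value = 3584 ≠ 0.
Test x = -1: value = 1080 ≠ 0.
Test x = 2: value = 5832 ≠ 0.
Test x = -2: value = 500 ≠ 0.
Test x = 3: value = 9000 ≠ 0.
Test x = -3: value = 192 ≠ 0.
Test x = 6: value = 26364 ≠ 0.
Test x = -6: value = 0 ✓, so (x + 6) is a factor.
Synthetic division by (x + 6): bring down 1; 1(-6) + 27 = 21; 21(-6) + 273 = 147; 147(-6) + 1225 = 343; 343(-6) + 2058 = 0 → quotient x^3 + 21x^2 + 147x + 343, remainder 0.
Continue with the quotient x^3 + 21x^2 + 147x + 343 (candidates must divide 343).
Test x = 7: value = 2744 ≠ 0.
Test x = -7: value = 0 ✓, so (x + 7) is a factor.
Synthetic division by (x + 7): bring down 1; 1(-7) + 21 = 14; 14(-7) + 147 = 49; 49(-7) + 343 = 0 → quotient x^2 + 14x + 49, remainder 0.
Solve the quadratic x^2 + 14x + 49 = 0: discriminant = 14^2 - 4(1)(49) = 196 - 196 = 0.
Discriminant = 0, so a double root: x = -14/2 = -7.
Collecting all roots found:

x = -7 (multiplicity 3), x = -6


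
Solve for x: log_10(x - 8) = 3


Convert to exponential form: x - 8 = 10^3 = 1000
x = 1000 + 8 = 1008
Check: log_10(1008 - 8) = log_10(1000) = log_10(1000) = 3 ✓

x = 1008


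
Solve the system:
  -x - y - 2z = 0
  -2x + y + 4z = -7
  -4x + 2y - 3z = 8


Using Cramer's rule. Expand each determinant along the first row.
D  = (-1)*[1*(-3) - 4*2] - (-1)*[(-2)*(-3) - 4*(-4)] + (-2)*[(-2)*2 - 1*(-4)]
  = (-1)*(-11) - (-1)*(22) + (-2)*(0) = 33
Dx = 0*[1*(-3) - 4*2] - (-1)*[(-7)*(-3) - 4*8] + (-2)*[(-7)*2 - 1*8]
  = 0*(-11) - (-1)*(-11) + (-2)*(-22) = 33
Dy = (-1)*[(-7)*(-3) - 4*8] - 0*[(-2)*(-3) - 4*(-4)] + (-2)*[(-2)*8 - (-7)*(-4)]
  = (-1)*(-11) - 0*(22) + (-2)*(-44) = 99
Dz = (-1)*[1*8 - (-7)*2] - (-1)*[(-2)*8 - (-7)*(-4)] + 0*[(-2)*2 - 1*(-4)]
  = (-1)*(22) - (-1)*(-44) + 0*(0) = -66
x = Dx/D = 33/33 = 1, y = Dy/D = 99/33 = 3, z = Dz/D = -66/33 = -2
Check eq1: (-1)(1) + (-1)(3) + (-2)(-2) = 0 = 0 ✓
Check eq2: (-2)(1) + (1)(3) + (4)(-2) = -7 = -7 ✓
Check eq3: (-4)(1) + (2)(3) + (-3)(-2) = 8 = 8 ✓

x = 1, y = 3, z = -2


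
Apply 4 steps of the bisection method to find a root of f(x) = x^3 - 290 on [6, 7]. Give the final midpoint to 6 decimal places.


f(x) = x^3 - 290
f(6) = -74 < 0
f(7) = 53 > 0

Step 1: midpoint = (6.000000 + 7.000000)/2 = 6.500000
  f(6.500000) = -15.375000
  f(mid) < 0, so root is in [6.500000, 7.000000]

Step 2: midpoint = (6.500000 + 7.000000)/2 = 6.750000
  f(6.750000) = 17.546875
  f(mid) > 0, so root is in [6.500000, 6.750000]

Step 3: midpoint = (6.500000 + 6.750000)/2 = 6.625000
  f(6.625000) = 0.775391
  f(mid) > 0, so root is in [6.500000, 6.625000]

Step 4: midpoint = (6.500000 + 6.625000)/2 = 6.562500
  f(6.562500) = -7.376709
  f(mid) < 0, so root is in [6.562500, 6.625000]

midpoint = 6.562500


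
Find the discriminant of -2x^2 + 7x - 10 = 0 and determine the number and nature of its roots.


For ax^2 + bx + c = 0, discriminant D = b^2 - 4ac
Here a = -2, b = 7, c = -10
D = (7)^2 - 4(-2)(-10) = 49 - 80 = -31

D = -31 < 0
The equation has no real roots (2 complex conjugate roots).

Discriminant = -31, no real roots (2 complex conjugate roots)


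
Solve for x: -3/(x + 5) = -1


Multiply both sides by (x + 5): -3 = -1(x + 5)
Distribute: -3 = -x - 5
-x = -3 + 5 = 2
x = -2

x = -2


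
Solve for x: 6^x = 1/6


Express both sides with the same base.
1/6 = 6^(-1)
Since the bases match: x = -1

x = -1


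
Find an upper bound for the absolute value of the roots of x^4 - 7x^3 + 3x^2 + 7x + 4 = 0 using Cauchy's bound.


Cauchy's bound: all roots r satisfy |r| <= 1 + max(|a_i/a_n|) for i = 0,...,n-1
where a_n is the leading coefficient.

Coefficients: [1, -7, 3, 7, 4]
Leading coefficient a_n = 1
Ratios |a_i/a_n|: 7, 3, 7, 4
Maximum ratio: 7
Cauchy's bound: |r| <= 1 + 7 = 8

Upper bound = 8


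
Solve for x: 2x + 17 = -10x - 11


Starting with: 2x + 17 = -10x - 11
Move all x terms to left: (2 + 10)x = -11 - 17
Simplify: 12x = -28
Divide both sides by 12: x = -7/3

x = -7/3


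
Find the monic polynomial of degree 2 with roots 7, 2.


A monic polynomial with roots 7, 2 is:
p(x) = (x - 7)(x - 2)
After multiplying by (x - 7): x - 7
After multiplying by (x - 2): x^2 - 9x + 14

x^2 - 9x + 14


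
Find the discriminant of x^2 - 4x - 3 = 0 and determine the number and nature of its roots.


For ax^2 + bx + c = 0, discriminant D = b^2 - 4ac
Here a = 1, b = -4, c = -3
D = (-4)^2 - 4(1)(-3) = 16 + 12 = 28

D = 28 > 0 but not a perfect square
The equation has 2 distinct real irrational roots.

Discriminant = 28, 2 distinct real irrational roots


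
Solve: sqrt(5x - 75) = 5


Square both sides: 5x - 75 = 5^2 = 25
5x = 25 + 75 = 100
x = 20
Check: sqrt(5*20 - 75) = sqrt(25) = 5 ✓

x = 20


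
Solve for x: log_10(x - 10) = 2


Convert to exponential form: x - 10 = 10^2 = 100
x = 100 + 10 = 110
Check: log_10(110 - 10) = log_10(100) = log_10(100) = 2 ✓

x = 110


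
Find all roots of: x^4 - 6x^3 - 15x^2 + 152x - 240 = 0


Let p(x) = x^4 - 6x^3 - 15x^2 + 152x - 240. By the rational root theorem (leading coefficient 1), any rational root is an integer divisor of 240: try ±1, ±2, ... in turn.
Test x = 1: value = -108 ≠ 0.
Test x = -1: value = -400 ≠ 0.
Test x = 2: value = -28 ≠ 0.
Test x = -2: value = -540 ≠ 0.
Test x = 3: value = 0 ✓, so (x - 3) is a factor.
Synthetic division by (x - 3): bring down 1; 1(3) - 6 = -3; (-3)(3) - 15 = -24; (-24)(3) + 152 = 80; 80(3) - 240 = 0 → quotient x^3 - 3x^2 - 24x + 80, remainder 0.
Continue with the quotient x^3 - 3x^2 - 24x + 80 (candidates must divide 80).
Test x = 4: value = 0 ✓, so (x - 4) is a factor.
Synthetic division by (x - 4): bring down 1; 1(4) - 3 = 1; 1(4) - 24 = -20; (-20)(4) + 80 = 0 → quotient x^2 + x - 20, remainder 0.
Solve the quadratic x^2 + x - 20 = 0: discriminant = 1^2 - 4(1)(-20) = 1 + 80 = 81.
sqrt(81) = 9, so x = (-1 ± 9)/2: x = 4 or x = -5.
Collecting all roots found:

x = -5, x = 3, x = 4 (multiplicity 2)


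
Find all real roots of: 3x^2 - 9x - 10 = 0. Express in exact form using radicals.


Using the quadratic formula: x = (-b ± sqrt(b^2 - 4ac)) / (2a)
Here a = 3, b = -9, c = -10
Discriminant = b^2 - 4ac = (-9)^2 - 4(3)(-10) = 81 + 120 = 201
Since discriminant = 201 > 0, there are two real roots.
x = (9 ± sqrt(201)) / 6
Numerically: x ≈ 3.8629 or x ≈ -0.8629

x = (9 + sqrt(201)) / 6 or x = (9 - sqrt(201)) / 6


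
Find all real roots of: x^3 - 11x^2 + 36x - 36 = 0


Let p(x) = x^3 - 11x^2 + 36x - 36. By the rational root theorem (leading coefficient 1), any rational root is an integer divisor of 36: try ±1, ±2, ... in turn.
Test x = 1: value = -10 ≠ 0.
Test x = -1: value = -84 ≠ 0.
Test x = 2: value = 0 ✓, so (x - 2) is a factor.
Synthetic division by (x - 2): bring down 1; 1(2) - 11 = -9; (-9)(2) + 36 = 18; 18(2) - 36 = 0 → quotient x^2 - 9x + 18, remainder 0.
Solve the quadratic x^2 - 9x + 18 = 0: discriminant = (-9)^2 - 4(1)(18) = 81 - 72 = 9.
sqrt(9) = 3, so x = (9 ± 3)/2: x = 6 or x = 3.

x = 2, x = 3, x = 6


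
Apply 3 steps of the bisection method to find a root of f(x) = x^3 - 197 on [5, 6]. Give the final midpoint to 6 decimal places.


f(x) = x^3 - 197
f(5) = -72 < 0
f(6) = 19 > 0

Step 1: midpoint = (5.000000 + 6.000000)/2 = 5.500000
  f(5.500000) = -30.625000
  f(mid) < 0, so root is in [5.500000, 6.000000]

Step 2: midpoint = (5.500000 + 6.000000)/2 = 5.750000
  f(5.750000) = -6.890625
  f(mid) < 0, so root is in [5.750000, 6.000000]

Step 3: midpoint = (5.750000 + 6.000000)/2 = 5.875000
  f(5.875000) = 5.779297
  f(mid) > 0, so root is in [5.750000, 5.875000]

midpoint = 5.875000


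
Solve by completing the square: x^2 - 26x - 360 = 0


Start: x^2 - 26x - 360 = 0
Move constant: x^2 - 26x = 360
Half of -26 is -13, squared is 169
Add 169 to both sides: x^2 - 26x + 169 = 529
(x - 13)^2 = 529
x - 13 = ±23
x = 13 + 23 = 36 or x = 13 - 23 = -10

x = -10, x = 36


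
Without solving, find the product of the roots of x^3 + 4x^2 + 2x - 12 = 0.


By Vieta's formulas for x^3 + bx^2 + cx + d = 0:
  r1 + r2 + r3 = -b/a = -4
  r1*r2 + r1*r3 + r2*r3 = c/a = 2
  r1*r2*r3 = -d/a = 12


Product = 12


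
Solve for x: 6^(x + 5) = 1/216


Express both sides with the same base.
1/216 = 6^(-3)
Since the bases match, equate exponents: x + 5 = -3
So x = -3 - (5) = -8

x = -8


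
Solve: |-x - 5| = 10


An absolute value equation |expr| = 10 gives two cases:
Case 1: -x - 5 = 10
  -x = 15, so x = -15
Case 2: -x - 5 = -10
  -x = -5, so x = 5

x = -15, x = 5


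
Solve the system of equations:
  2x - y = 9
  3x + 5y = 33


Using Cramer's rule:
Determinant D = (2)(5) - (3)(-1) = 10 + 3 = 13
Dx = (9)(5) - (33)(-1) = 45 + 33 = 78
Dy = (2)(33) - (3)(9) = 66 - 27 = 39
x = Dx/D = 78/13 = 6
y = Dy/D = 39/13 = 3

x = 6, y = 3


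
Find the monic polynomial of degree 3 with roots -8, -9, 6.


A monic polynomial with roots -8, -9, 6 is:
p(x) = (x + 8)(x + 9)(x - 6)
After multiplying by (x + 8): x + 8
After multiplying by (x + 9): x^2 + 17x + 72
After multiplying by (x - 6): x^3 + 11x^2 - 30x - 432

x^3 + 11x^2 - 30x - 432


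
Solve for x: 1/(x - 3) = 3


Multiply both sides by (x - 3): 1 = 3(x - 3)
Distribute: 1 = 3x - 9
3x = 1 + 9 = 10
x = 10/3

x = 10/3


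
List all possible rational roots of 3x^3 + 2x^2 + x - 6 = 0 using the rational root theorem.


Rational root theorem: possible roots are ±p/q where:
  p divides the constant term (-6): p ∈ {1, 2, 3, 6}
  q divides the leading coefficient (3): q ∈ {1, 3}

All possible rational roots: -6, -3, -2, -1, -2/3, -1/3, 1/3, 2/3, 1, 2, 3, 6

-6, -3, -2, -1, -2/3, -1/3, 1/3, 2/3, 1, 2, 3, 6


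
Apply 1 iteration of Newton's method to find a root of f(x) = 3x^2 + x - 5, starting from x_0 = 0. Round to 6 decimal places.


Newton's method: x_(n+1) = x_n - f(x_n)/f'(x_n)
f(x) = 3x^2 + x - 5
f'(x) = 6x + 1

Iteration 1:
  f(0.000000) = -5.000000
  f'(0.000000) = 1.000000
  x_1 = 0.000000 - (-5.000000)/(1.000000) = 5.000000

x_1 = 5.000000


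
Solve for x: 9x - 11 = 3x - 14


Starting with: 9x - 11 = 3x - 14
Move all x terms to left: (9 - 3)x = -14 + 11
Simplify: 6x = -3
Divide both sides by 6: x = -1/2

x = -1/2


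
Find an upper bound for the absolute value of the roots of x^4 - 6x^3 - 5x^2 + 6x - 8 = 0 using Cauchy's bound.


Cauchy's bound: all roots r satisfy |r| <= 1 + max(|a_i/a_n|) for i = 0,...,n-1
where a_n is the leading coefficient.

Coefficients: [1, -6, -5, 6, -8]
Leading coefficient a_n = 1
Ratios |a_i/a_n|: 6, 5, 6, 8
Maximum ratio: 8
Cauchy's bound: |r| <= 1 + 8 = 9

Upper bound = 9


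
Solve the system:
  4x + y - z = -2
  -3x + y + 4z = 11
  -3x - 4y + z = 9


Using Cramer's rule. Expand each determinant along the first row.
D  = 4*[1*1 - 4*(-4)] - 1*[(-3)*1 - 4*(-3)] + (-1)*[(-3)*(-4) - 1*(-3)]
  = 4*(17) - 1*(9) + (-1)*(15) = 44
Dx = (-2)*[1*1 - 4*(-4)] - 1*[11*1 - 4*9] + (-1)*[11*(-4) - 1*9]
  = (-2)*(17) - 1*(-25) + (-1)*(-53) = 44
Dy = 4*[11*1 - 4*9] - (-2)*[(-3)*1 - 4*(-3)] + (-1)*[(-3)*9 - 11*(-3)]
  = 4*(-25) - (-2)*(9) + (-1)*(6) = -88
Dz = 4*[1*9 - 11*(-4)] - 1*[(-3)*9 - 11*(-3)] + (-2)*[(-3)*(-4) - 1*(-3)]
  = 4*(53) - 1*(6) + (-2)*(15) = 176
x = Dx/D = 44/44 = 1, y = Dy/D = -88/44 = -2, z = Dz/D = 176/44 = 4
Check eq1: (4)(1) + (1)(-2) + (-1)(4) = -2 = -2 ✓
Check eq2: (-3)(1) + (1)(-2) + (4)(4) = 11 = 11 ✓
Check eq3: (-3)(1) + (-4)(-2) + (1)(4) = 9 = 9 ✓

x = 1, y = -2, z = 4


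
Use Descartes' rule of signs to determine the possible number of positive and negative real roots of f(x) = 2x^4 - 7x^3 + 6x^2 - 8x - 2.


Descartes' rule of signs:

For positive roots, count sign changes in f(x) = 2x^4 - 7x^3 + 6x^2 - 8x - 2:
Signs of coefficients: +, -, +, -, -
Number of sign changes: 3
Possible positive real roots: 3, 1

For negative roots, examine f(-x) = 2x^4 + 7x^3 + 6x^2 + 8x - 2:
Signs of coefficients: +, +, +, +, -
Number of sign changes: 1
Possible negative real roots: 1

Positive roots: 3 or 1; Negative roots: 1


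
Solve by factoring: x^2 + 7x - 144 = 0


We need two numbers that multiply to -144 and add to 7.
Those numbers are 16 and -9 (since 16 * (-9) = -144 and 16 + (-9) = 7).
So x^2 + 7x - 144 = (x + 16)(x - 9) = 0
Setting each factor to zero: x = -16 or x = 9

x = -16, x = 9


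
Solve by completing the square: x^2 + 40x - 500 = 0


Start: x^2 + 40x - 500 = 0
Move constant: x^2 + 40x = 500
Half of 40 is 20, squared is 400
Add 400 to both sides: x^2 + 40x + 400 = 900
(x + 20)^2 = 900
x + 20 = ±30
x = -20 + 30 = 10 or x = -20 - 30 = -50

x = -50, x = 10
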